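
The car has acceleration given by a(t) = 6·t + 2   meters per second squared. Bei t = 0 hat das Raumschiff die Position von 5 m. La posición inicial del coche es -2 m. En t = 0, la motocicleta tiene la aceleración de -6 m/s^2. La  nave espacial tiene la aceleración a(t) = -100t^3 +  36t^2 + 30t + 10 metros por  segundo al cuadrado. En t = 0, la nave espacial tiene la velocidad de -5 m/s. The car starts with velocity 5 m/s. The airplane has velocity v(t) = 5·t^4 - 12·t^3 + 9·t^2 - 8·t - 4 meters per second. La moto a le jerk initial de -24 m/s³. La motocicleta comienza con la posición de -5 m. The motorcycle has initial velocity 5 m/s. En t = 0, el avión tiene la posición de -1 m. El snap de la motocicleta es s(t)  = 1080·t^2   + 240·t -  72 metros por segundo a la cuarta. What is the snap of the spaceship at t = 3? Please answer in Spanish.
Para resolver esto, necesitamos tomar 2 derivadas de nuestra ecuación de la aceleración a(t) = -100·t^3 + 36·t^2 + 30·t + 10. Derivando la aceleración, obtenemos la sacudida: j(t) = -300·t^2 + 72·t + 30. Derivando la sacudida, obtenemos el snap: s(t) = 72 - 600·t. Tenemos el snap s(t) = 72 - 600·t. Sustituyendo t = 3: s(3) = -1728.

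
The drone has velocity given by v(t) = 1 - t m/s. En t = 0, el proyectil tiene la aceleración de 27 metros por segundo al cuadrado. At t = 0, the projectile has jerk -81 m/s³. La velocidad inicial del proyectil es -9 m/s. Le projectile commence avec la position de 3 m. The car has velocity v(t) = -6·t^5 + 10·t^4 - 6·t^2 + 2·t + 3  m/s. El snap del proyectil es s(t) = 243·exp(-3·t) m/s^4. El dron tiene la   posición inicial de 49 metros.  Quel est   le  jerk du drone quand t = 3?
En partant de la vitesse v(t) = 1 - t, nous prenons 2 dérivées. En dérivant la vitesse, nous obtenons l'accélération: a(t) = -1. La dérivée de l'accélération donne le jerk: j(t) = 0. En utilisant j(t) = 0 et en substituant t = 3, nous trouvons j = 0.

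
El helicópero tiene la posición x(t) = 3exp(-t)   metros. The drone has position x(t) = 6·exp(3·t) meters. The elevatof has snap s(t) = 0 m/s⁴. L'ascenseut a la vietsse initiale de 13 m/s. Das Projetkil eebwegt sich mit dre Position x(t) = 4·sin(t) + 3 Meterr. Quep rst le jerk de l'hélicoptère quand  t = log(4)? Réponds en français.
Nous devons dériver notre équation de la position x(t) = 3·exp(-t) 3 fois. En prenant d/dt de x(t), nous trouvons v(t) = -3·exp(-t). En dérivant la vitesse, nous obtenons l'accélération: a(t) = 3·exp(-t). En prenant d/dt de a(t), nous trouvons j(t) = -3·exp(-t). En utilisant j(t) = -3·exp(-t) et en substituant t = log(4), nous trouvons j = -3/4.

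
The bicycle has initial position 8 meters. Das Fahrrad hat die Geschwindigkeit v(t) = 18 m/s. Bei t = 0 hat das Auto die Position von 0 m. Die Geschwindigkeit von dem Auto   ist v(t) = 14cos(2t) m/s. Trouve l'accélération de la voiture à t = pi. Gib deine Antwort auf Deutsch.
Um dies zu lösen, müssen wir 1 Ableitung unserer Gleichung für die Geschwindigkeit v(t) = 14·cos(2·t) nehmen. Mit d/dt von v(t) finden wir a(t) = -28·sin(2·t). Wir haben die Beschleunigung a(t) = -28·sin(2·t). Durch Einsetzen von t = pi: a(pi) = 0.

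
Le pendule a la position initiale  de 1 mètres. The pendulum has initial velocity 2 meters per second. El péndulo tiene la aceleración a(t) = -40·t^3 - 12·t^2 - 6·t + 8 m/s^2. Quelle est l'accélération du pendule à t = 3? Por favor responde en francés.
De l'équation de l'accélération a(t) = -40·t^3 - 12·t^2 - 6·t + 8, nous substituons t = 3 pour obtenir a = -1198.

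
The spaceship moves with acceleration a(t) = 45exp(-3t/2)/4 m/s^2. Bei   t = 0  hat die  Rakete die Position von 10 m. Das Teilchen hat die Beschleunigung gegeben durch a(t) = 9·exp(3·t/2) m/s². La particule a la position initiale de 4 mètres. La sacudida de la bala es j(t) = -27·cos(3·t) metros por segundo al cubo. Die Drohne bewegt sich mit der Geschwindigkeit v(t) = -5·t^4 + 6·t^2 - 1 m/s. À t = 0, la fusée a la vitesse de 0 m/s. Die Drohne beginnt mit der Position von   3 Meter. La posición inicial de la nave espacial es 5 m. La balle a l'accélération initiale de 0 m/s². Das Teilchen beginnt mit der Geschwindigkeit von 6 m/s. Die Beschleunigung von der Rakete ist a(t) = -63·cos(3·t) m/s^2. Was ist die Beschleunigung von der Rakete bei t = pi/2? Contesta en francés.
En utilisant a(t) = -63·cos(3·t) et en substituant t = pi/2, nous trouvons a = 0.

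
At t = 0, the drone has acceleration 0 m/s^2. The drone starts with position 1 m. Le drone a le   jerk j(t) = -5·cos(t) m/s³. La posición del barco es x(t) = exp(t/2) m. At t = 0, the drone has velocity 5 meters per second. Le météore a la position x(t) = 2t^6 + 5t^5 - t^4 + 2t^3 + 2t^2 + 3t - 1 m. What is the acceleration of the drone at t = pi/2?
To find the answer, we compute 1 antiderivative of j(t) = -5·cos(t). Finding the integral of j(t) and using a(0) = 0: a(t) = -5·sin(t). From the given acceleration equation a(t) = -5·sin(t), we substitute t = pi/2 to get a = -5.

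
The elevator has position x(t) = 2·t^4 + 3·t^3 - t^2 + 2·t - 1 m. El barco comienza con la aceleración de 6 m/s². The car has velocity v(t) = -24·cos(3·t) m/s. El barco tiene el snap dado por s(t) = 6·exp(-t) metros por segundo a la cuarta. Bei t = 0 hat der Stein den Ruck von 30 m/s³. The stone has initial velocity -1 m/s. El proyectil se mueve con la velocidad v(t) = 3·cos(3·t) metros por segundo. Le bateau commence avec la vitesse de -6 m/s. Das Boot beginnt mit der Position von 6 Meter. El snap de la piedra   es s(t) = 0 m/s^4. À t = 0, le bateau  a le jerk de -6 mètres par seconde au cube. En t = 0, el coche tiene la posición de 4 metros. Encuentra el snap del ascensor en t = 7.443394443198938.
Debemos derivar nuestra ecuación de la posición x(t) = 2·t^4 + 3·t^3 - t^2 + 2·t - 1 4 veces. Tomando d/dt de x(t), encontramos v(t) = 8·t^3 + 9·t^2 - 2·t + 2. La derivada de la velocidad da la aceleración: a(t) = 24·t^2 + 18·t - 2. La derivada de la aceleración da la sacudida: j(t) = 48·t + 18. Tomando d/dt de j(t), encontramos s(t) = 48. De la ecuación del snap s(t) = 48, sustituimos t = 7.443394443198938 para obtener s = 48.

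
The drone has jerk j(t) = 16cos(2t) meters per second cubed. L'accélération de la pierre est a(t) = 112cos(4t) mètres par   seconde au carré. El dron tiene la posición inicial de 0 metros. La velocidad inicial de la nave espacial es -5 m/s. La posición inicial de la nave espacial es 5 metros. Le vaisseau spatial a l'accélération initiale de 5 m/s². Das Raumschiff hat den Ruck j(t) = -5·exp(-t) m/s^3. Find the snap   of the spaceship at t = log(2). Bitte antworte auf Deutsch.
Wir müssen unsere Gleichung für den Ruck j(t) = -5·exp(-t) 1-mal ableiten. Mit d/dt von j(t) finden wir s(t) = 5·exp(-t). Aus der Gleichung für den Snap s(t) = 5·exp(-t), setzen wir t = log(2) ein und erhalten s = 5/2.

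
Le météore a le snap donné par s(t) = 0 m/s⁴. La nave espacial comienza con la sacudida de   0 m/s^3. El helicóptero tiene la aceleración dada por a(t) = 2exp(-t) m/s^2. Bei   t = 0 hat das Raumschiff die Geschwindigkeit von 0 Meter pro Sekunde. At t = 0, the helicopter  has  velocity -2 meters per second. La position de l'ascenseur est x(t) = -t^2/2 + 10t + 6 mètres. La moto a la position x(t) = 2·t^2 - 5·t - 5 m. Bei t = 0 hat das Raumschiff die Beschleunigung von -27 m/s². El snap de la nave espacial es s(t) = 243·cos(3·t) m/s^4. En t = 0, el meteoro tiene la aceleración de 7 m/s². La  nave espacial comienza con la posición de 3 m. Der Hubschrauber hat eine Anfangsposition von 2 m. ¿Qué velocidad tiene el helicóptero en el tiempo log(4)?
Debemos encontrar la antiderivada de nuestra ecuación de la aceleración a(t) = 2·exp(-t) 1 vez. Integrando la aceleración y usando la condición inicial v(0) = -2, obtenemos v(t) = -2·exp(-t). Tenemos la velocidad v(t) = -2·exp(-t). Sustituyendo t = log(4): v(log(4)) = -1/2.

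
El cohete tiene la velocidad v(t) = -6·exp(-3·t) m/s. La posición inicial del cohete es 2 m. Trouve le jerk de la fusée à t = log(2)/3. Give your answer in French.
En partant de la vitesse v(t) = -6·exp(-3·t), nous prenons 2 dérivées. La dérivée de la vitesse donne l'accélération: a(t) = 18·exp(-3·t). En dérivant l'accélération, nous obtenons le jerk: j(t) = -54·exp(-3·t). De l'équation du jerk j(t) = -54·exp(-3·t), nous substituons t = log(2)/3 pour obtenir j = -27.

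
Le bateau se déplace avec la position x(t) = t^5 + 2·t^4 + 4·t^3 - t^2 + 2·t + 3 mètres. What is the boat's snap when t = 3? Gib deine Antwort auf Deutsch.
Ausgehend von der Position x(t) = t^5 + 2·t^4 + 4·t^3 - t^2 + 2·t + 3, nehmen wir 4 Ableitungen. Durch Ableiten von der Position erhalten wir die Geschwindigkeit: v(t) = 5·t^4 + 8·t^3 + 12·t^2 - 2·t + 2. Die Ableitung von der Geschwindigkeit ergibt die Beschleunigung: a(t) = 20·t^3 + 24·t^2 + 24·t - 2. Die Ableitung von der Beschleunigung ergibt den Ruck: j(t) = 60·t^2 + 48·t + 24. Durch Ableiten von dem Ruck erhalten wir den Snap: s(t) = 120·t + 48. Aus der Gleichung für den Snap s(t) = 120·t + 48, setzen wir t = 3 ein und erhalten s = 408.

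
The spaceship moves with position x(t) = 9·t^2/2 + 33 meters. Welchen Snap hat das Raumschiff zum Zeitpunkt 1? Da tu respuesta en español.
Para resolver esto, necesitamos tomar 4 derivadas de nuestra ecuación de la posición x(t) = 9·t^2/2 + 33. Derivando la posición, obtenemos la velocidad: v(t) = 9·t. Tomando d/dt de v(t), encontramos a(t) = 9. La derivada de la aceleración da la sacudida: j(t) = 0. La derivada de la sacudida da el snap: s(t) = 0. De la ecuación del snap s(t) = 0, sustituimos t = 1 para obtener s = 0.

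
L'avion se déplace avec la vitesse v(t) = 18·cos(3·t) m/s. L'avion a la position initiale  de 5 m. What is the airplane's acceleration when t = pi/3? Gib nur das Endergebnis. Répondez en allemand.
Die Antwort ist 0.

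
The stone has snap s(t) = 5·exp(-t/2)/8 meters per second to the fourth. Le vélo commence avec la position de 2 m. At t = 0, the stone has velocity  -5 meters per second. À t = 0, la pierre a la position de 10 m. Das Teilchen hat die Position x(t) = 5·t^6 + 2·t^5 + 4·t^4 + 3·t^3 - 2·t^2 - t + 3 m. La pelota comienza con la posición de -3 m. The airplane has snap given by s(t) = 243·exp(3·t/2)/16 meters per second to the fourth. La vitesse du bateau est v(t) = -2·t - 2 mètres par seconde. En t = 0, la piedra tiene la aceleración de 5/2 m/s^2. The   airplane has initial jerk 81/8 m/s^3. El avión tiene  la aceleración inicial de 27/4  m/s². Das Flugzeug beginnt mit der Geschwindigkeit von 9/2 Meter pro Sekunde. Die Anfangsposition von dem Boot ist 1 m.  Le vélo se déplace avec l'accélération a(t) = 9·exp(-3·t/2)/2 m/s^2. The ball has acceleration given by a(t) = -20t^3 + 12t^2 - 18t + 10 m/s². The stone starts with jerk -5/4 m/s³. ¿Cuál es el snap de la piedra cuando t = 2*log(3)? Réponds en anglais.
From the given snap equation s(t) = 5·exp(-t/2)/8, we substitute t = 2*log(3) to get s = 5/24.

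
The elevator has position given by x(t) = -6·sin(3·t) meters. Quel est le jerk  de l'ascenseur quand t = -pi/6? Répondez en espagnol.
Para resolver esto, necesitamos tomar 3 derivadas de nuestra ecuación de la posición x(t) = -6·sin(3·t). Tomando d/dt de x(t), encontramos v(t) = -18·cos(3·t). La derivada de la velocidad da la aceleración: a(t) = 54·sin(3·t). Tomando d/dt de a(t), encontramos j(t) = 162·cos(3·t). De la ecuación de la sacudida j(t) = 162·cos(3·t), sustituimos t = -pi/6 para obtener j = 0.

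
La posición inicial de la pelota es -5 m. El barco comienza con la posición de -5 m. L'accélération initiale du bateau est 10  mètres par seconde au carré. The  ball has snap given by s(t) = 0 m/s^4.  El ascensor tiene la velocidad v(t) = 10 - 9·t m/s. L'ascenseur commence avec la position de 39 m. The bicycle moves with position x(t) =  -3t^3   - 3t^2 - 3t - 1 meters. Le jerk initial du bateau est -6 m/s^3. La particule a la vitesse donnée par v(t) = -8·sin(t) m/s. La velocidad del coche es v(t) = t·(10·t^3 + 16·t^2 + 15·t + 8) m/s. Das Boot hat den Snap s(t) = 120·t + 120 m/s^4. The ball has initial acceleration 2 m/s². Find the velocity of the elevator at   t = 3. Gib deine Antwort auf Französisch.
Nous avons la vitesse v(t) = 10 - 9·t. En substituant t = 3: v(3) = -17.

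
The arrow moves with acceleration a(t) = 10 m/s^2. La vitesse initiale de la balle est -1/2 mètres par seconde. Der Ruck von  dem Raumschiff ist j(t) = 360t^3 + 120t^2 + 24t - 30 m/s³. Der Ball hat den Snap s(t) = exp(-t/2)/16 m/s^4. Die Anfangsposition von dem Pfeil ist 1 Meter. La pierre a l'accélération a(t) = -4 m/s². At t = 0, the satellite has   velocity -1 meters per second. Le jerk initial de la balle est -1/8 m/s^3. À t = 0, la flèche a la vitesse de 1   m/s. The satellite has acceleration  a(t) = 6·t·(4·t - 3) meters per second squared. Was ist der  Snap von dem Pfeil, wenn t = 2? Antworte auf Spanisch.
Debemos derivar nuestra ecuación de la aceleración a(t) = 10 2 veces. La derivada de la aceleración da la sacudida: j(t) = 0. La derivada de la sacudida da el snap: s(t) = 0. Tenemos el snap s(t) = 0. Sustituyendo t = 2: s(2) = 0.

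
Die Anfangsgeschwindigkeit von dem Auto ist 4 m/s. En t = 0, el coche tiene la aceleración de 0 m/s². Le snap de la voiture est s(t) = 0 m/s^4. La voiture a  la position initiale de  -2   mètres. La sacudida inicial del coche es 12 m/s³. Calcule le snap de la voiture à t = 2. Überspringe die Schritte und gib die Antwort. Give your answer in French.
À t = 2, s = 0.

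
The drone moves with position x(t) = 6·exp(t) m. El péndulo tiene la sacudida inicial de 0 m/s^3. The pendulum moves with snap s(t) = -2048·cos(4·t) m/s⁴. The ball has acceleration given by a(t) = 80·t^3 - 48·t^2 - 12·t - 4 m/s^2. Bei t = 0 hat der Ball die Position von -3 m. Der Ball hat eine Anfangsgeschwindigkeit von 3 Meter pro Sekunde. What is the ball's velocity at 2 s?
To find the answer, we compute 1 integral of a(t) = 80·t^3 - 48·t^2 - 12·t - 4. The antiderivative of acceleration, with v(0) = 3, gives velocity: v(t) = 20·t^4 - 16·t^3 - 6·t^2 - 4·t + 3. We have velocity v(t) = 20·t^4 - 16·t^3 - 6·t^2 - 4·t + 3. Substituting t = 2: v(2) = 163.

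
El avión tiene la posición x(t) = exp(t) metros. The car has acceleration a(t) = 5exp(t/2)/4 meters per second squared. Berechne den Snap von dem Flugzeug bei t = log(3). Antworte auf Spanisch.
Debemos derivar nuestra ecuación de la posición x(t) = exp(t) 4 veces. Derivando la posición, obtenemos la velocidad: v(t) = exp(t). Derivando la velocidad, obtenemos la aceleración: a(t) = exp(t). La derivada de la aceleración da la sacudida: j(t) = exp(t). Derivando la sacudida, obtenemos el snap: s(t) = exp(t). Usando s(t) = exp(t) y sustituyendo t = log(3), encontramos s = 3.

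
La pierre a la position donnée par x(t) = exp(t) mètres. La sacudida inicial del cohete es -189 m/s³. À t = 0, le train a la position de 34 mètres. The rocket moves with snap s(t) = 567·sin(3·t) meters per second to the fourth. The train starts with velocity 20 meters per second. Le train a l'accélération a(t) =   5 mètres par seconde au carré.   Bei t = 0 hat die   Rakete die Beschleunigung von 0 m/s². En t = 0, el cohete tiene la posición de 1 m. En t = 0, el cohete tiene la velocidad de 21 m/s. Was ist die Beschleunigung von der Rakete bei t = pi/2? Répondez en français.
Pour résoudre ceci, nous devons prendre 2 primitives de notre équation du snap s(t) = 567·sin(3·t). En prenant ∫s(t)dt et en appliquant j(0) = -189, nous trouvons j(t) = -189·cos(3·t). En prenant ∫j(t)dt et en appliquant a(0) = 0, nous trouvons a(t) = -63·sin(3·t). Nous avons l'accélération a(t) = -63·sin(3·t). En substituant t = pi/2: a(pi/2) = 63.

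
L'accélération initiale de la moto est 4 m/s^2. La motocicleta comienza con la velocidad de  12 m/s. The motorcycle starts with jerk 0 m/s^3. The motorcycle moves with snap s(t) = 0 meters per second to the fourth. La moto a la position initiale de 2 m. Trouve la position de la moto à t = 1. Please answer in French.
Nous devons trouver la primitive de notre équation du snap s(t) = 0 4 fois. En prenant ∫s(t)dt et en appliquant j(0) = 0, nous trouvons j(t) = 0. L'intégrale du jerk est l'accélération. En utilisant a(0) = 4, nous obtenons a(t) = 4. En prenant ∫a(t)dt et en appliquant v(0) = 12, nous trouvons v(t) = 4·t + 12. La primitive de la vitesse est la position. En utilisant x(0) = 2, nous obtenons x(t) = 2·t^2 + 12·t + 2. En utilisant x(t) = 2·t^2 + 12·t + 2 et en substituant t = 1, nous trouvons x = 16.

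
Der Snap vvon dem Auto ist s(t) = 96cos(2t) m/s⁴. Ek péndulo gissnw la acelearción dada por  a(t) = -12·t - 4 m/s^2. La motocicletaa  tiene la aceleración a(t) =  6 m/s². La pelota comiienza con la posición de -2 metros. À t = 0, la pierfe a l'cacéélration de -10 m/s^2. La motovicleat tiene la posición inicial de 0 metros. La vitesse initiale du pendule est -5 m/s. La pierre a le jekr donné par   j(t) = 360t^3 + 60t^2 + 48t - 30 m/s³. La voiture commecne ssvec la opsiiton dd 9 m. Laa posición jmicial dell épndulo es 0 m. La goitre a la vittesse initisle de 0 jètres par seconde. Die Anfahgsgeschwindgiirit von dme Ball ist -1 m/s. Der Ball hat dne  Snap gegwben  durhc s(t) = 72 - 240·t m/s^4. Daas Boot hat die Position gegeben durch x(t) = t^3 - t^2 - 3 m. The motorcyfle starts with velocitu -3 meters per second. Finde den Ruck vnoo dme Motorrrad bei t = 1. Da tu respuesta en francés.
Pour résoudre ceci, nous devons prendre 1 dérivée de notre équation de l'accélération a(t) = 6. En prenant d/dt de a(t), nous trouvons j(t) = 0. Nous avons le jerk j(t) = 0. En substituant t = 1: j(1) = 0.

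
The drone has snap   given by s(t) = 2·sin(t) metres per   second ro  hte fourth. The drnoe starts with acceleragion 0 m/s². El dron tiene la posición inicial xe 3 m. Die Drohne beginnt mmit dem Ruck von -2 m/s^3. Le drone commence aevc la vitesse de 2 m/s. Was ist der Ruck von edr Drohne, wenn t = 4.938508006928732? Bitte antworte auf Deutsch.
Ausgehend von dem Snap s(t) = 2·sin(t), nehmen wir 1 Integral. Die Stammfunktion von dem Snap, mit j(0) = -2, ergibt den Ruck: j(t) = -2·cos(t). Mit j(t) = -2·cos(t) und Einsetzen von t = 4.938508006928732, finden wir j = -0.448394085391437.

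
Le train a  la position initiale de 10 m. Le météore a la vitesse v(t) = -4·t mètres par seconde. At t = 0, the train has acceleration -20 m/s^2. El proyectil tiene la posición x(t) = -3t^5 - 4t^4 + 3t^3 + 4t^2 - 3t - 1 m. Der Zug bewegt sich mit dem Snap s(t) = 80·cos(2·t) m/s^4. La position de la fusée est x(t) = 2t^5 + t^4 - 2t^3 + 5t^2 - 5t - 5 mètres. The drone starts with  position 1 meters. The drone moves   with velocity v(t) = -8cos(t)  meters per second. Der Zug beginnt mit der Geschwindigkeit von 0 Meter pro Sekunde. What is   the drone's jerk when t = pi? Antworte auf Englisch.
To solve this, we need to take 2 derivatives of our velocity equation v(t) = -8·cos(t). Taking d/dt of v(t), we find a(t) = 8·sin(t). Differentiating acceleration, we get jerk: j(t) = 8·cos(t). From the given jerk equation j(t) = 8·cos(t), we substitute t = pi to get j = -8.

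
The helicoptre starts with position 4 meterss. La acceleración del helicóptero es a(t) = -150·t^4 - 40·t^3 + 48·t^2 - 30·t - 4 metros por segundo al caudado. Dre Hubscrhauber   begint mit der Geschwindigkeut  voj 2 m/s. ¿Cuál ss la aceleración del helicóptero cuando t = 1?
Tenemos la aceleración a(t) = -150·t^4 - 40·t^3 + 48·t^2 - 30·t - 4. Sustituyendo t = 1: a(1) = -176.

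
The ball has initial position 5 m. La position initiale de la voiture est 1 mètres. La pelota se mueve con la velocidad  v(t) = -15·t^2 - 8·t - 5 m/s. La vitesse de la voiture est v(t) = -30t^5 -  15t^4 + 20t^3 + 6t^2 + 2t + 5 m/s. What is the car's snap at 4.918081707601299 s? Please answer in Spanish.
Partiendo de la velocidad v(t) = -30·t^5 - 15·t^4 + 20·t^3 + 6·t^2 + 2·t + 5, tomamos 3 derivadas. Derivando la velocidad, obtenemos la aceleración: a(t) = -150·t^4 - 60·t^3 + 60·t^2 + 12·t + 2. La derivada de la aceleración da la sacudida: j(t) = -600·t^3 - 180·t^2 + 120·t + 12. Tomando d/dt de j(t), encontramos s(t) = -1800·t^2 - 360·t + 120. Usando s(t) = -1800·t^2 - 360·t + 120 y sustituyendo t = 4.918081707601299, encontramos s = -45188.0592434930.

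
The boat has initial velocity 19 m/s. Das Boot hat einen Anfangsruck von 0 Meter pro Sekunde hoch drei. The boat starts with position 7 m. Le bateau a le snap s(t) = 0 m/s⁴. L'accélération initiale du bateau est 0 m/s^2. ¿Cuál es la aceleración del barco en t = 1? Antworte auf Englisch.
To find the answer, we compute 2 antiderivatives of s(t) = 0. The antiderivative of snap is jerk. Using j(0) = 0, we get j(t) = 0. Integrating jerk and using the initial condition a(0) = 0, we get a(t) = 0. We have acceleration a(t) = 0. Substituting t = 1: a(1) = 0.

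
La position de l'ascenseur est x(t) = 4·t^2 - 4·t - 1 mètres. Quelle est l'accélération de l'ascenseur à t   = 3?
Nous devons dériver notre équation de la position x(t) = 4·t^2 - 4·t - 1 2 fois. En prenant d/dt de x(t), nous trouvons v(t) = 8·t - 4. La dérivée de la vitesse donne l'accélération: a(t) = 8. De l'équation de l'accélération a(t) = 8, nous substituons t = 3 pour obtenir a = 8.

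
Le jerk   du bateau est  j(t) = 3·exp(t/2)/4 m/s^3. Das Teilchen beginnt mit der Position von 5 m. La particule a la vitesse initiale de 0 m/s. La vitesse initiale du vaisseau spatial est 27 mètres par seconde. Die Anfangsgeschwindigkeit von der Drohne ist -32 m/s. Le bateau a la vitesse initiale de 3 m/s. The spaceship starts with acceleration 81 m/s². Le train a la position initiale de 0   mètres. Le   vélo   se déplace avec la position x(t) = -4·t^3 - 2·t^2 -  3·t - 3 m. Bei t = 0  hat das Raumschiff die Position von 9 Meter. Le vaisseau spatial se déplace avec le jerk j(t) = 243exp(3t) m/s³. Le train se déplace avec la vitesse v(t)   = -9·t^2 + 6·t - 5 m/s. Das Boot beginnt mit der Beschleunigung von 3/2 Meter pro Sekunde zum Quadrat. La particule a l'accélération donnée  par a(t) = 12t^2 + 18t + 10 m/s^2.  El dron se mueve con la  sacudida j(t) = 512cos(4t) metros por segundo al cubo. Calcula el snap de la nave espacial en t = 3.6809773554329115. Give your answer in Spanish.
Para resolver esto, necesitamos tomar 1 derivada de nuestra ecuación de la sacudida j(t) = 243·exp(3·t). Derivando la sacudida, obtenemos el snap: s(t) = 729·exp(3·t). Tenemos el snap s(t) = 729·exp(3·t). Sustituyendo t = 3.6809773554329115: s(3.6809773554329115) = 45562966.1329233.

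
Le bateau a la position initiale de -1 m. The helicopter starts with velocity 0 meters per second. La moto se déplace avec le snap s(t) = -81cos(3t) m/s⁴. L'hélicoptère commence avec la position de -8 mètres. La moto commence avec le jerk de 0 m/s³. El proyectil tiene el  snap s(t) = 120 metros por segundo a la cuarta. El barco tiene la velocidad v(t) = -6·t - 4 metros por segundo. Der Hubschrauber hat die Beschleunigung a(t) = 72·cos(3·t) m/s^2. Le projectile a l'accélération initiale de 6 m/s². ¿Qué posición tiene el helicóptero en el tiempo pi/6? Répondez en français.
Pour résoudre ceci, nous devons prendre 2 primitives de notre équation de l'accélération a(t) = 72·cos(3·t). L'intégrale de l'accélération est la vitesse. En utilisant v(0) = 0, nous obtenons v(t) = 24·sin(3·t). En intégrant la vitesse et en utilisant la condition initiale x(0) = -8, nous obtenons x(t) = -8·cos(3·t). En utilisant x(t) = -8·cos(3·t) et en substituant t = pi/6, nous trouvons x = 0.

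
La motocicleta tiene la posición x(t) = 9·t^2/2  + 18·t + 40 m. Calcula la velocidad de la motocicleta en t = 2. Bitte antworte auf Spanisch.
Partiendo de la posición x(t) = 9·t^2/2 + 18·t + 40, tomamos 1 derivada. La derivada de la posición da la velocidad: v(t) = 9·t + 18. De la ecuación de la velocidad v(t) = 9·t + 18, sustituimos t = 2 para obtener v = 36.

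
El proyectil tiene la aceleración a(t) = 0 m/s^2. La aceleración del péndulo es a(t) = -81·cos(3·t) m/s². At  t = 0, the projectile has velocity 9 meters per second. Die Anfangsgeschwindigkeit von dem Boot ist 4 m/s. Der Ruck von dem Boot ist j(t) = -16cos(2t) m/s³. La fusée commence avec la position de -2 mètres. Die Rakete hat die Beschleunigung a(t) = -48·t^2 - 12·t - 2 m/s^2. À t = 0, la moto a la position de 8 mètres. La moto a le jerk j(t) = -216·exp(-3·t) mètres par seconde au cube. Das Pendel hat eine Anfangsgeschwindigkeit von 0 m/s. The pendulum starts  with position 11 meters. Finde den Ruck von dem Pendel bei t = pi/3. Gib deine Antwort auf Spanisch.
Partiendo de la aceleración a(t) = -81·cos(3·t), tomamos 1 derivada. La derivada de la aceleración da la sacudida: j(t) = 243·sin(3·t). Usando j(t) = 243·sin(3·t) y sustituyendo t = pi/3, encontramos j = 0.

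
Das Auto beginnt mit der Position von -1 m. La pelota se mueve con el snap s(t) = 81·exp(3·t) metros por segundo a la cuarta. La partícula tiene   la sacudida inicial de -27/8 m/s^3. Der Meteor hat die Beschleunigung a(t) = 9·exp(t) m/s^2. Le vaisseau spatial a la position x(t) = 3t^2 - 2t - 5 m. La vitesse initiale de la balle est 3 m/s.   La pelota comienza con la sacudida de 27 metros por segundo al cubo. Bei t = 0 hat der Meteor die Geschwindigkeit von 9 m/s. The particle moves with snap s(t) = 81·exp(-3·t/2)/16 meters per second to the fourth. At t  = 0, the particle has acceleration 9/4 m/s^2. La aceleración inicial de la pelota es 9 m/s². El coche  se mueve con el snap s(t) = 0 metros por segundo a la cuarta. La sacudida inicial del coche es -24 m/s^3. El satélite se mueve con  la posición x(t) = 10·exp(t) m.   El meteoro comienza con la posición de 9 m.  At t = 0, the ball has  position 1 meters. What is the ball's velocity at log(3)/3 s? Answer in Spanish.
Partiendo del snap s(t) = 81·exp(3·t), tomamos 3 integrales. Tomando ∫s(t)dt y aplicando j(0) = 27, encontramos j(t) = 27·exp(3·t). Tomando ∫j(t)dt y aplicando a(0) = 9, encontramos a(t) = 9·exp(3·t). Integrando la aceleración y usando la condición inicial v(0) = 3, obtenemos v(t) = 3·exp(3·t). Tenemos la velocidad v(t) = 3·exp(3·t). Sustituyendo t = log(3)/3: v(log(3)/3) = 9.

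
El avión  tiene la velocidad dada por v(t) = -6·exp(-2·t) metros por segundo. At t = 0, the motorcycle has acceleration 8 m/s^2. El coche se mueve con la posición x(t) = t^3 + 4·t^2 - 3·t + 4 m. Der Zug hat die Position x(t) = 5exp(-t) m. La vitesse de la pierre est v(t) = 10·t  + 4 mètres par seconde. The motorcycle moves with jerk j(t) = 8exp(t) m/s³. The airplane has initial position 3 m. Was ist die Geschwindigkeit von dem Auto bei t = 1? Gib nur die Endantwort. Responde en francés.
La vitesse à t = 1 est v = 8.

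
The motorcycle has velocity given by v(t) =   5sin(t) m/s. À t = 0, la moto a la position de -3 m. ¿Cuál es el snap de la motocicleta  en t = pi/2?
Partiendo de la velocidad v(t) = 5·sin(t), tomamos 3 derivadas. Tomando d/dt de v(t), encontramos a(t) = 5·cos(t). Derivando la aceleración, obtenemos la sacudida: j(t) = -5·sin(t). Tomando d/dt de j(t), encontramos s(t) = -5·cos(t). De la ecuación del snap s(t) = -5·cos(t), sustituimos t = pi/2 para obtener s = 0.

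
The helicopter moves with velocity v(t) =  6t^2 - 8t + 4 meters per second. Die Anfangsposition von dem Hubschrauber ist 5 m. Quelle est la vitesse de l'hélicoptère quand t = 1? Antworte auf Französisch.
De l'équation de la vitesse v(t) = 6·t^2 - 8·t + 4, nous substituons t = 1 pour obtenir v = 2.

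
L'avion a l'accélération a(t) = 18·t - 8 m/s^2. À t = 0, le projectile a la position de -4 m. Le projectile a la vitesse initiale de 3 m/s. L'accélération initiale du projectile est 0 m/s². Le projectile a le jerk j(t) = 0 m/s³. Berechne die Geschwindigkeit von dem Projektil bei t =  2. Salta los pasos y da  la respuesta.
Die Geschwindigkeit bei t = 2 ist v = 3.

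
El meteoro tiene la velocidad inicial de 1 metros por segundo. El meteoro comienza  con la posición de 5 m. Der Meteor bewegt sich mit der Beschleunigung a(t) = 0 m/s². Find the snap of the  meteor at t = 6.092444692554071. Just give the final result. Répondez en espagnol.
s(6.092444692554071) = 0.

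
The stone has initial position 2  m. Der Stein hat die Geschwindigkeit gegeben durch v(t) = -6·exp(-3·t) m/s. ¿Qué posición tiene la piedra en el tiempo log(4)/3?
Partiendo de la velocidad v(t) = -6·exp(-3·t), tomamos 1 integral. La antiderivada de la velocidad es la posición. Usando x(0) = 2, obtenemos x(t) = 2·exp(-3·t). Tenemos la posición x(t) = 2·exp(-3·t). Sustituyendo t = log(4)/3: x(log(4)/3) = 1/2.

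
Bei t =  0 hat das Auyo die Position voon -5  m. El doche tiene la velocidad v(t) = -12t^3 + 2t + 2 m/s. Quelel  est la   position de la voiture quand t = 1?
Nous devons intégrer notre équation de la vitesse v(t) = -12·t^3 + 2·t + 2 1 fois. La primitive de la vitesse est la position. En utilisant x(0) = -5, nous obtenons x(t) = -3·t^4 + t^2 + 2·t - 5. En utilisant x(t) = -3·t^4 + t^2 + 2·t - 5 et en substituant t = 1, nous trouvons x = -5.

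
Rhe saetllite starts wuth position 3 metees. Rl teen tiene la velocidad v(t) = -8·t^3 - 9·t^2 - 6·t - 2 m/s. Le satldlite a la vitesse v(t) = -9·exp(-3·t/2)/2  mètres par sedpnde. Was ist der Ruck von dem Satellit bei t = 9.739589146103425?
Wir müssen unsere Gleichung für die Geschwindigkeit v(t) = -9·exp(-3·t/2)/2 2-mal ableiten. Durch Ableiten von der Geschwindigkeit erhalten wir die Beschleunigung: a(t) = 27·exp(-3·t/2)/4. Die Ableitung von der Beschleunigung ergibt den Ruck: j(t) = -81·exp(-3·t/2)/8. Wir haben den Ruck j(t) = -81·exp(-3·t/2)/8. Durch Einsetzen von t = 9.739589146103425: j(9.739589146103425) = -0.00000457741510754888.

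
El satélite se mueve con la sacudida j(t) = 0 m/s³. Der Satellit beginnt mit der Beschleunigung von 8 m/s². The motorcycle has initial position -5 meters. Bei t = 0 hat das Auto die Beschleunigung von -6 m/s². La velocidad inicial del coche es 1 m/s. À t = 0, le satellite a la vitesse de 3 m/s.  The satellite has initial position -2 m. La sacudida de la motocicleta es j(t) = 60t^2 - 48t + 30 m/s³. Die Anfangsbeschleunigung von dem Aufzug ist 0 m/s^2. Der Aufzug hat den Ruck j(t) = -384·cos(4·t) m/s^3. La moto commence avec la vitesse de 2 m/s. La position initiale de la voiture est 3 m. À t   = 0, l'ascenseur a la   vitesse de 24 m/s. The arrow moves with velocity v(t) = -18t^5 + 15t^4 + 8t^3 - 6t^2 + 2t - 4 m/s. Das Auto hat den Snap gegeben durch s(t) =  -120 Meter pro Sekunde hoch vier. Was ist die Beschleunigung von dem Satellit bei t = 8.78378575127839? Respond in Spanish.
Para resolver esto, necesitamos tomar 1 integral de nuestra ecuación de la sacudida j(t) = 0. Tomando ∫j(t)dt y aplicando a(0) = 8, encontramos a(t) = 8. Tenemos la aceleración a(t) = 8. Sustituyendo t = 8.78378575127839: a(8.78378575127839) = 8.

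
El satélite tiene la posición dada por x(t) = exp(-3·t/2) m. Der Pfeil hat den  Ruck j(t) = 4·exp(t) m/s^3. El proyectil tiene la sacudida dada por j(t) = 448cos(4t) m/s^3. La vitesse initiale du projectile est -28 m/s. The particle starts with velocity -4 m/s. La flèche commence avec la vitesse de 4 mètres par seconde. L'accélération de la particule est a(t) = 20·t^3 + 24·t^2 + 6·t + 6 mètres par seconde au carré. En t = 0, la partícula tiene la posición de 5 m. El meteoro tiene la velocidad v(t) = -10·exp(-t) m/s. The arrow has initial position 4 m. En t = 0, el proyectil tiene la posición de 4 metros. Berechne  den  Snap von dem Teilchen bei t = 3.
Wir müssen unsere Gleichung für die Beschleunigung a(t) = 20·t^3 + 24·t^2 + 6·t + 6 2-mal ableiten. Durch Ableiten von der Beschleunigung erhalten wir den Ruck: j(t) = 60·t^2 + 48·t + 6. Mit d/dt von j(t) finden wir s(t) = 120·t + 48. Aus der Gleichung für den Snap s(t) = 120·t + 48, setzen wir t = 3 ein und erhalten s = 408.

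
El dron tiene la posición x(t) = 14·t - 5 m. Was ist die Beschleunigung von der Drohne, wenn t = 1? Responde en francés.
En partant de la position x(t) = 14·t - 5, nous prenons 2 dérivées. La dérivée de la position donne la vitesse: v(t) = 14. La dérivée de la vitesse donne l'accélération: a(t) = 0. De l'équation de l'accélération a(t) = 0, nous substituons t = 1 pour obtenir a = 0.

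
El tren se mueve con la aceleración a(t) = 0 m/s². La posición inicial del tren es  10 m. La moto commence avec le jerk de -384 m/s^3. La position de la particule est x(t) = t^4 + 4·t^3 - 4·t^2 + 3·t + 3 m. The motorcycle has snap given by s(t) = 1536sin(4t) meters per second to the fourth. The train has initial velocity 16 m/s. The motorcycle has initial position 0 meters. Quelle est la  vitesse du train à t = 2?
Nous devons trouver la primitive de notre équation de l'accélération a(t) = 0 1 fois. L'intégrale de l'accélération, avec v(0) = 16, donne la vitesse: v(t) = 16. De l'équation de la vitesse v(t) = 16, nous substituons t = 2 pour obtenir v = 16.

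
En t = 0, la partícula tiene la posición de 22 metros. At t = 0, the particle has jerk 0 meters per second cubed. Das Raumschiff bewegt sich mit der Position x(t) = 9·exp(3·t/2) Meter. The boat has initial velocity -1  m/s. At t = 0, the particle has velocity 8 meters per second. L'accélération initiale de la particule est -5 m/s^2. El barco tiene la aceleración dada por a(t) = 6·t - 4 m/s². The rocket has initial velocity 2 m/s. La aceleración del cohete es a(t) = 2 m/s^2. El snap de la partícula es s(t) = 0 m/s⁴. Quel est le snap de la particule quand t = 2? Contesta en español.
Usando s(t) = 0 y sustituyendo t = 2, encontramos s = 0.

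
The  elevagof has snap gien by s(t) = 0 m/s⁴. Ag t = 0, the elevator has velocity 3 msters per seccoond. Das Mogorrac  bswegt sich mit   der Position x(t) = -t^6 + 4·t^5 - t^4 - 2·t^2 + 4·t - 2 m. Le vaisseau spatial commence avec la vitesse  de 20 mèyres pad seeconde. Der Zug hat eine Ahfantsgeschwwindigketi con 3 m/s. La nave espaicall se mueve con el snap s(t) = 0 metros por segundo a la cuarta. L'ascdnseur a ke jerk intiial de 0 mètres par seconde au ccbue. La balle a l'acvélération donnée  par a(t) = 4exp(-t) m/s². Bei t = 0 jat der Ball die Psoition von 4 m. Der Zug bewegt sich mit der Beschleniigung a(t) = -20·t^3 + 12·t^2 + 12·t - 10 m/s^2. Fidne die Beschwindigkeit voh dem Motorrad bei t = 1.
Um dies zu lösen, müssen wir 1 Ableitung unserer Gleichung für die Position x(t) = -t^6 + 4·t^5 - t^4 - 2·t^2 + 4·t - 2 nehmen. Die Ableitung von der Position ergibt die Geschwindigkeit: v(t) = -6·t^5 + 20·t^4 - 4·t^3 - 4·t + 4. Wir haben die Geschwindigkeit v(t) = -6·t^5 + 20·t^4 - 4·t^3 - 4·t + 4. Durch Einsetzen von t = 1: v(1) = 10.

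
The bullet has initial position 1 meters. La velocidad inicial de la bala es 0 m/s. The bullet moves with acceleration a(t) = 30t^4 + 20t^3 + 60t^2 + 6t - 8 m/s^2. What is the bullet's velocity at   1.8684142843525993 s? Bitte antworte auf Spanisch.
Partiendo de la aceleración a(t) = 30·t^4 + 20·t^3 + 60·t^2 + 6·t - 8, tomamos 1 antiderivada. Integrando la aceleración y usando la condición inicial v(0) = 0, obtenemos v(t) = t·(6·t^4 + 5·t^3 + 20·t^2 + 3·t - 8). De la ecuación de la velocidad v(t) = t·(6·t^4 + 5·t^3 + 20·t^2 + 3·t - 8), sustituimos t = 1.8684142843525993 para obtener v = 323.532564499838.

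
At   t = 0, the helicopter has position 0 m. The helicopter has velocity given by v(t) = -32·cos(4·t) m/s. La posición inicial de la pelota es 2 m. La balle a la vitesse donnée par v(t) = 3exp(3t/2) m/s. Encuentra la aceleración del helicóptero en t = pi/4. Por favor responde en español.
Para resolver esto, necesitamos tomar 1 derivada de nuestra ecuación de la velocidad v(t) = -32·cos(4·t). La derivada de la velocidad da la aceleración: a(t) = 128·sin(4·t). De la ecuación de la aceleración a(t) = 128·sin(4·t), sustituimos t = pi/4 para obtener a = 0.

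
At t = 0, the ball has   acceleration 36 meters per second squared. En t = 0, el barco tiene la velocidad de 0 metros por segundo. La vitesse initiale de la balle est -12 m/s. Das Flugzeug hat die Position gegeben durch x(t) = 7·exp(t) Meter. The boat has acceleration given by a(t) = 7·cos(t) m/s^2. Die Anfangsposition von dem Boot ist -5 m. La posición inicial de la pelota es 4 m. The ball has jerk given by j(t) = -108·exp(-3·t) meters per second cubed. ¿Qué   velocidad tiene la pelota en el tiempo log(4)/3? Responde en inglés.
We must find the integral of our jerk equation j(t) = -108·exp(-3·t) 2 times. Finding the integral of j(t) and using a(0) = 36: a(t) = 36·exp(-3·t). The antiderivative of acceleration, with v(0) = -12, gives velocity: v(t) = -12·exp(-3·t). We have velocity v(t) = -12·exp(-3·t). Substituting t = log(4)/3: v(log(4)/3) = -3.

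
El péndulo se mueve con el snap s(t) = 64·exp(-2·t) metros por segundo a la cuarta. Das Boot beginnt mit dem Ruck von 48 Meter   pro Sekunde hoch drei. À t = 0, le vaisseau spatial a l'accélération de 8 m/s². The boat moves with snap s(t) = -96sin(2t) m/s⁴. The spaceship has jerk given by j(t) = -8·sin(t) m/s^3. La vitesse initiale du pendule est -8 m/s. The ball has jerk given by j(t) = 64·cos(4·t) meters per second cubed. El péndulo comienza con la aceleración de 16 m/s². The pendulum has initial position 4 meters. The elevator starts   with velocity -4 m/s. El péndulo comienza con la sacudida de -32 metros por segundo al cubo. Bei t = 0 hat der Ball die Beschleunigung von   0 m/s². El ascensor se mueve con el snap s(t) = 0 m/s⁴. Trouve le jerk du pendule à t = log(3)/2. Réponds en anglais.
To solve this, we need to take 1 integral of our snap equation s(t) = 64·exp(-2·t). Taking ∫s(t)dt and applying j(0) = -32, we find j(t) = -32·exp(-2·t). From the given jerk equation j(t) = -32·exp(-2·t), we substitute t = log(3)/2 to get j = -32/3.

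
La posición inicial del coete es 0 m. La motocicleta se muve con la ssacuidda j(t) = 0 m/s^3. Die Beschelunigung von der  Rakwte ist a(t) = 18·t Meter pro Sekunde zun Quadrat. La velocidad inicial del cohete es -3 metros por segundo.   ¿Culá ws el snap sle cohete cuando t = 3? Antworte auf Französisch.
Pour résoudre ceci, nous devons prendre 2 dérivées de notre équation de l'accélération a(t) = 18·t. En dérivant l'accélération, nous obtenons le jerk: j(t) = 18. La dérivée du jerk donne le snap: s(t) = 0. En utilisant s(t) = 0 et en substituant t = 3, nous trouvons s = 0.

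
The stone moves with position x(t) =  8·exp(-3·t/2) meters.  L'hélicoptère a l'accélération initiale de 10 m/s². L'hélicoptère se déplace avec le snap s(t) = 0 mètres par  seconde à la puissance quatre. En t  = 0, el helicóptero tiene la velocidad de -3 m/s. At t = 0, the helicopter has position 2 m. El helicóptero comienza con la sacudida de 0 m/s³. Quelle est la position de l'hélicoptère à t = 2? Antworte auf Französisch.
En partant du snap s(t) = 0, nous prenons 4 primitives. La primitive du snap, avec j(0) = 0, donne le jerk: j(t) = 0. En prenant ∫j(t)dt et en appliquant a(0) = 10, nous trouvons a(t) = 10. La primitive de l'accélération, avec v(0) = -3, donne la vitesse: v(t) = 10·t - 3. La primitive de la vitesse est la position. En utilisant x(0) = 2, nous obtenons x(t) = 5·t^2 - 3·t + 2. De l'équation de la position x(t) = 5·t^2 - 3·t + 2, nous substituons t = 2 pour obtenir x = 16.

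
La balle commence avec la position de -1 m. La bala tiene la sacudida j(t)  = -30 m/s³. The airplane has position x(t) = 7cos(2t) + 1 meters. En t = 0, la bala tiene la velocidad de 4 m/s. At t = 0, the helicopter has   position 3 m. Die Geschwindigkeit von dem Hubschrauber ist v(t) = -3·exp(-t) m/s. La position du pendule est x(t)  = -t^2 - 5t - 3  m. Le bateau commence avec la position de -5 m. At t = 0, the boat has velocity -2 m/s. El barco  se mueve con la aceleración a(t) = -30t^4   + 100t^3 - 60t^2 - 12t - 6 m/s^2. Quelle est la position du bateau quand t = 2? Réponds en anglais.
To solve this, we need to take 2 antiderivatives of our acceleration equation a(t) = -30·t^4 + 100·t^3 - 60·t^2 - 12·t - 6. The integral of acceleration, with v(0) = -2, gives velocity: v(t) = -6·t^5 + 25·t^4 - 20·t^3 - 6·t^2 - 6·t - 2. Finding the integral of v(t) and using x(0) = -5: x(t) = -t^6 + 5·t^5 - 5·t^4 - 2·t^3 - 3·t^2 - 2·t - 5. We have position x(t) = -t^6 + 5·t^5 - 5·t^4 - 2·t^3 - 3·t^2 - 2·t - 5. Substituting t = 2: x(2) = -21.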